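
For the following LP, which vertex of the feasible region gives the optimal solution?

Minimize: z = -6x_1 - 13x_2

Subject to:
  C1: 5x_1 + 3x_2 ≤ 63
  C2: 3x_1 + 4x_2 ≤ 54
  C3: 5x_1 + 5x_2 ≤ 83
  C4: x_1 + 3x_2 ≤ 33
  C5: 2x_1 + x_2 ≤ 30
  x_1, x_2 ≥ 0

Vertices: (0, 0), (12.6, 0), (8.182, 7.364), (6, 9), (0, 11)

Evaluate the objective at each vertex of the feasible region:
  z(0, 0) = 0
  z(12.6, 0) = -75.6
  z(8.182, 7.364) = -144.8
  z(6, 9) = -153  ←
  z(0, 11) = -143
The minimum is at x_1 = 6, x_2 = 9.

(6, 9)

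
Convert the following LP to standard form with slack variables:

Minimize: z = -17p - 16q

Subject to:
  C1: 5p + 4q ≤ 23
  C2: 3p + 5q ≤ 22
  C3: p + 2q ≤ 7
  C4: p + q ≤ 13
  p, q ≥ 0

min z = -17p - 16q

s.t.
  5p + 4q + s1 = 23
  3p + 5q + s2 = 22
  p + 2q + s3 = 7
  p + q + s4 = 13
  p, q, s1, s2, s3, s4 ≥ 0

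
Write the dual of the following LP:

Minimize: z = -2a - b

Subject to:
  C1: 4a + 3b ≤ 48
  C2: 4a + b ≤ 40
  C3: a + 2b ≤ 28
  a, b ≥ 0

Primal min cᵀx s.t. Ax ≤ b, x ≥ 0  →  Dual max −bᵀy s.t. Aᵀy ≥ −c, y ≥ 0.

Maximize: z = -48y1 - 40y2 - 28y3

Subject to:
  4y1 + 4y2 + y3 ≥ 2
  3y1 + y2 + 2y3 ≥ 1
  y1, y2, y3 ≥ 0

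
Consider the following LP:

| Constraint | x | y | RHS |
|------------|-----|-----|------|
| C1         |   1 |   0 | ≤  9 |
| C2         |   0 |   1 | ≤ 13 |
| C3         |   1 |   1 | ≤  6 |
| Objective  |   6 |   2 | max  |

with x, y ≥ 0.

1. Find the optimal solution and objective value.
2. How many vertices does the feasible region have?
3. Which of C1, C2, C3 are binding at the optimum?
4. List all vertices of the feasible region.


1. x = 6, y = 0, z = 36
2. 3
3. C3
4. (0, 0), (6, 0), (0, 6)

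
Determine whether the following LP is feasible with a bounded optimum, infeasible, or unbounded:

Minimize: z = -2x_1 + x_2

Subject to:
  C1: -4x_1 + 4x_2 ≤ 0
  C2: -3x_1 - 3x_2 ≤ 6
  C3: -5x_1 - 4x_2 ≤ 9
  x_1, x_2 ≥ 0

Unbounded (objective can decrease without bound)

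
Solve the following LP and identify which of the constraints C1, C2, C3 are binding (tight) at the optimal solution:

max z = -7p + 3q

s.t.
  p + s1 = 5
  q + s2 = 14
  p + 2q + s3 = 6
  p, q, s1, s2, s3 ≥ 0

At p = 0, q = 3, compute slack b - a·x for each constraint:
  C1: 5 − 0 = 5  (slack)
  C2: 14 − 3 = 11  (slack)
  C3: 6 − 6 = 0  (binding)

Optimal: p = 0, q = 3
Binding: C3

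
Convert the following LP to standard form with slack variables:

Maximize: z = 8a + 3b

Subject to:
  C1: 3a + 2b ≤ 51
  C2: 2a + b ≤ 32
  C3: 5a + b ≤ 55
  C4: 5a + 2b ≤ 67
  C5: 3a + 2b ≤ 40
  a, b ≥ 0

max z = 8a + 3b

s.t.
  3a + 2b + s1 = 51
  2a + b + s2 = 32
  5a + b + s3 = 55
  5a + 2b + s4 = 67
  3a + 2b + s5 = 40
  a, b, s1, s2, s3, s4, s5 ≥ 0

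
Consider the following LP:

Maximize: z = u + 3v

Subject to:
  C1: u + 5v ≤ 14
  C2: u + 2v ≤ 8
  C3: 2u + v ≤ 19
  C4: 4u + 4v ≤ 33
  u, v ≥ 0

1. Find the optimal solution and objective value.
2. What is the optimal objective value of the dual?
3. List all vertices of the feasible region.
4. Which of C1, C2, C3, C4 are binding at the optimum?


1. u = 4, v = 2, z = 10
2. 10
3. (0, 0), (8, 0), (4, 2), (0, 2.8)
4. C1, C2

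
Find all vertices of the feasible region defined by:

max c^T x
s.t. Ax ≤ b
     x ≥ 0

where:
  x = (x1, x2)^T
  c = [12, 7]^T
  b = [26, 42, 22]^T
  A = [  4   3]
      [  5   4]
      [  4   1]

(0, 0), (5.5, 0), (5, 2), (0, 8.667)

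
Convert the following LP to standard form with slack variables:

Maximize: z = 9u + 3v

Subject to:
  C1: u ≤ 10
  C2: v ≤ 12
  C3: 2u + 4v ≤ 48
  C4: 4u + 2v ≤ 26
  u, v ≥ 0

max z = 9u + 3v

s.t.
  u + s1 = 10
  v + s2 = 12
  2u + 4v + s3 = 48
  4u + 2v + s4 = 26
  u, v, s1, s2, s3, s4 ≥ 0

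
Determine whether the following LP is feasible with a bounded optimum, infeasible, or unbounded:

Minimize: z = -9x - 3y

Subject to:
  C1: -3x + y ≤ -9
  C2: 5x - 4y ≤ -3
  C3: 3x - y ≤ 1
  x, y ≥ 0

Infeasible (no feasible solution exists)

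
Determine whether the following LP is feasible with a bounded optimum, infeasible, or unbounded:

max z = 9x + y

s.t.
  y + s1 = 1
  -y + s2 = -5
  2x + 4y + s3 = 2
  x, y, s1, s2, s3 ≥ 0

Infeasible (no feasible solution exists)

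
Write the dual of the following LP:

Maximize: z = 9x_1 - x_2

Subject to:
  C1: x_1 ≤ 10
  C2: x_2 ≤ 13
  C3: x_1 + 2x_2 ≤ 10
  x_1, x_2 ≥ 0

Primal max cᵀx s.t. Ax ≤ b, x ≥ 0  →  Dual min bᵀy s.t. Aᵀy ≥ c, y ≥ 0.

Minimize: z = 10y1 + 13y2 + 10y3

Subject to:
  y1 + y3 ≥ 9
  y2 + 2y3 ≥ -1
  y1, y2, y3 ≥ 0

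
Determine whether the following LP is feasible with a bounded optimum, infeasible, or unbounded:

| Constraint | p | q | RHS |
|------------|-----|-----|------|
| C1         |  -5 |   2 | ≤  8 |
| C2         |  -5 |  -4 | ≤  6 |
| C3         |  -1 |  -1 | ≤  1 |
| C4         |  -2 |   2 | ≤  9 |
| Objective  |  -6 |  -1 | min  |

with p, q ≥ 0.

Unbounded (objective can decrease without bound)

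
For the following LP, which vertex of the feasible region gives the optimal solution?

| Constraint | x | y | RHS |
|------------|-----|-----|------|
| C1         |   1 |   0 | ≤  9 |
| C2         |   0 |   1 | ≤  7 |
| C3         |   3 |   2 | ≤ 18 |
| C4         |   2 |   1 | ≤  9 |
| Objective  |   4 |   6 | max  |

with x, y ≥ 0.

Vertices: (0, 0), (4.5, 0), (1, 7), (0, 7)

Evaluate the objective at each vertex of the feasible region:
  z(0, 0) = 0
  z(4.5, 0) = 18
  z(1, 7) = 46  ←
  z(0, 7) = 42
The maximum is at x = 1, y = 7.

(1, 7)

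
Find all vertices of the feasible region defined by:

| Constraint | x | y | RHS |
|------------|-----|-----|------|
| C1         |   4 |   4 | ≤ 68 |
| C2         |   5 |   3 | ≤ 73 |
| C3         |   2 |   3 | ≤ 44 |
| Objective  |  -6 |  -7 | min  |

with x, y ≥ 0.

(0, 0), (14.6, 0), (11, 6), (7, 10), (0, 14.67)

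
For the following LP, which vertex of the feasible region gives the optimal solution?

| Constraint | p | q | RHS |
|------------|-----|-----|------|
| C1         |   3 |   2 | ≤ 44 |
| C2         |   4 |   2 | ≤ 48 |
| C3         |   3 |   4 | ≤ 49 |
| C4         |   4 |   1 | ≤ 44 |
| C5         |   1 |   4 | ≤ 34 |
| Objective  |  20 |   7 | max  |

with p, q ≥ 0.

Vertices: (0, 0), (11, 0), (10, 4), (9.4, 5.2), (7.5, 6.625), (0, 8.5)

Evaluate the objective at each vertex of the feasible region:
  z(0, 0) = 0
  z(11, 0) = 220
  z(10, 4) = 228  ←
  z(9.4, 5.2) = 224.4
  z(7.5, 6.625) = 196.4
  z(0, 8.5) = 59.5
The maximum is at p = 10, q = 4.

(10, 4)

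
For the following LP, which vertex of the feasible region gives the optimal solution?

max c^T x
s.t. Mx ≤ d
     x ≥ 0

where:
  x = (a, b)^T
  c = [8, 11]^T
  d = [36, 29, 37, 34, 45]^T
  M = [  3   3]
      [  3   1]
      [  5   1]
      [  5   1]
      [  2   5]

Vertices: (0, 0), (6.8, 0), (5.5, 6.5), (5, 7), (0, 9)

Evaluate the objective at each vertex of the feasible region:
  z(0, 0) = 0
  z(6.8, 0) = 54.4
  z(5.5, 6.5) = 115.5
  z(5, 7) = 117  ←
  z(0, 9) = 99
The maximum is at a = 5, b = 7.

(5, 7)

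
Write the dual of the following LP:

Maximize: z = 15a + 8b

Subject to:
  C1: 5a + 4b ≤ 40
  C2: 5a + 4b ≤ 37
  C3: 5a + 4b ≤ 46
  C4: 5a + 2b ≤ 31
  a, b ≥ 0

Primal max cᵀx s.t. Ax ≤ b, x ≥ 0  →  Dual min bᵀy s.t. Aᵀy ≥ c, y ≥ 0.

Minimize: z = 40y1 + 37y2 + 46y3 + 31y4

Subject to:
  5y1 + 5y2 + 5y3 + 5y4 ≥ 15
  4y1 + 4y2 + 4y3 + 2y4 ≥ 8
  y1, y2, y3, y4 ≥ 0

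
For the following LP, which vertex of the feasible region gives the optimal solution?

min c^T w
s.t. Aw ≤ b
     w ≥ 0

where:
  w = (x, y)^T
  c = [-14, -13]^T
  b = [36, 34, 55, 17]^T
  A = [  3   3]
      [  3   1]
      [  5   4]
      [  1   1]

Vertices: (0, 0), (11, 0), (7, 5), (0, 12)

Evaluate the objective at each vertex of the feasible region:
  z(0, 0) = 0
  z(11, 0) = -154
  z(7, 5) = -163  ←
  z(0, 12) = -156
The minimum is at x = 7, y = 5.

(7, 5)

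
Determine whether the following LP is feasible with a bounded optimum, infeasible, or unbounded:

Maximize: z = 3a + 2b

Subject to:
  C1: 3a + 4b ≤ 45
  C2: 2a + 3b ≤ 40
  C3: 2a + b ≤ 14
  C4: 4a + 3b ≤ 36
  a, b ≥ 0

Feasible with a bounded optimal solution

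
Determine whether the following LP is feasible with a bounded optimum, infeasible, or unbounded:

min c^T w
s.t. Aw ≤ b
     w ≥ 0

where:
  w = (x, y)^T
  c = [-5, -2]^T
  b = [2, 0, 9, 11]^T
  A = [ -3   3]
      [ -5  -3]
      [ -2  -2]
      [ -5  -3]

Unbounded (objective can decrease without bound)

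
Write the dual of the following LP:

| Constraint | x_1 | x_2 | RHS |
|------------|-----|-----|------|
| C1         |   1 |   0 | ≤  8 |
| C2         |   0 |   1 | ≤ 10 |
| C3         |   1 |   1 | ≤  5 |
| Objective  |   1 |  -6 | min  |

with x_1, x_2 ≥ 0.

Primal min cᵀx s.t. Ax ≤ b, x ≥ 0  →  Dual max −bᵀy s.t. Aᵀy ≥ −c, y ≥ 0.

Maximize: z = -8y1 - 10y2 - 5y3

Subject to:
  y1 + y3 ≥ -1
  y2 + y3 ≥ 6
  y1, y2, y3 ≥ 0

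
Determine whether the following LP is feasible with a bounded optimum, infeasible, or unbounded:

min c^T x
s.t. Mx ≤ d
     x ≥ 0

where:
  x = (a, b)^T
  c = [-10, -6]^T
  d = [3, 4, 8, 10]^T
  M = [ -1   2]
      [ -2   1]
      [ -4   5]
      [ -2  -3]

Unbounded (objective can decrease without bound)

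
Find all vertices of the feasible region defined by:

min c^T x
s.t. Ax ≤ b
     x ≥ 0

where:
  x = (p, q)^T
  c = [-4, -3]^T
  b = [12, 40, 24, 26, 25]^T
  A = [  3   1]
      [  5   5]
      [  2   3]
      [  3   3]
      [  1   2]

(0, 0), (4, 0), (2, 6), (0, 8)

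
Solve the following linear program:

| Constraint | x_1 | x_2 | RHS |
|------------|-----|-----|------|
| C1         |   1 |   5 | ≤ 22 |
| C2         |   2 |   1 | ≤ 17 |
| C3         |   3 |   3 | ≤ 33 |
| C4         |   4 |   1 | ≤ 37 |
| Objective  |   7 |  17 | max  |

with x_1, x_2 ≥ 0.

Evaluate the objective at each vertex of the feasible region:
  z(0, 0) = 0
  z(8.5, 0) = 59.5
  z(7, 3) = 100  ←
  z(0, 4.4) = 74.8
The maximum is at x_1 = 7, x_2 = 3.

x_1 = 7, x_2 = 3, z = 100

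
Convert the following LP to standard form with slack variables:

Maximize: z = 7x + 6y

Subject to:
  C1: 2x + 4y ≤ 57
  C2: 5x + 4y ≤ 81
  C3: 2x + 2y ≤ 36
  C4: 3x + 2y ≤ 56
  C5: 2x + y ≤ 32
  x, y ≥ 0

max z = 7x + 6y

s.t.
  2x + 4y + s1 = 57
  5x + 4y + s2 = 81
  2x + 2y + s3 = 36
  3x + 2y + s4 = 56
  2x + y + s5 = 32
  x, y, s1, s2, s3, s4, s5 ≥ 0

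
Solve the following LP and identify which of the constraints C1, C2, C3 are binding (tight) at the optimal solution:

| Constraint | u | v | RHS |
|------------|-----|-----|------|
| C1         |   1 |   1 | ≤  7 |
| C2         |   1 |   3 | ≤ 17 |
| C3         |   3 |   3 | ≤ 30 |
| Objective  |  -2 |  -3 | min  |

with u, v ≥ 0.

At u = 2, v = 5, compute slack b - a·x for each constraint:
  C1: 7 − 7 = 0  (binding)
  C2: 17 − 17 = 0  (binding)
  C3: 30 − 21 = 9  (slack)

Optimal: u = 2, v = 5
Binding: C1, C2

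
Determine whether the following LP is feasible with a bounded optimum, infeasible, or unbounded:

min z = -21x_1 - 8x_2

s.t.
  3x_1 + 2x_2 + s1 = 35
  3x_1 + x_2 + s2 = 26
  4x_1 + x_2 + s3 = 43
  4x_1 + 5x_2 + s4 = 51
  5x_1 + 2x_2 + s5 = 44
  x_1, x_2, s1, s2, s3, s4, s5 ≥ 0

Feasible with a bounded optimal solution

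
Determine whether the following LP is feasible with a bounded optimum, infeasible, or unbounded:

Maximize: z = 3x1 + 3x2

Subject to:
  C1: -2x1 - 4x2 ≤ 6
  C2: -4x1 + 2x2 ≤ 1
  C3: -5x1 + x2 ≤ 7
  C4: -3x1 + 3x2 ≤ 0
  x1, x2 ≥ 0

Unbounded (objective can increase without bound)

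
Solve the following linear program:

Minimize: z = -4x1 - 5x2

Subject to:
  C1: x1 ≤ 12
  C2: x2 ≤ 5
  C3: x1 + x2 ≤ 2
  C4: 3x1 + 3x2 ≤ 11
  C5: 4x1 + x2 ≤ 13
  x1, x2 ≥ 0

Evaluate the objective at each vertex of the feasible region:
  z(0, 0) = 0
  z(2, 0) = -8
  z(0, 2) = -10  ←
The minimum is at x1 = 0, x2 = 2.

x1 = 0, x2 = 2, z = -10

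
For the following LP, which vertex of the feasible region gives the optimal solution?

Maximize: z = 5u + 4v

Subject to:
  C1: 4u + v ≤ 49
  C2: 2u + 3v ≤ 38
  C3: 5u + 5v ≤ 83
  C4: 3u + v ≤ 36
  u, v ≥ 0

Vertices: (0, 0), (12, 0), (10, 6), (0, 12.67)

Evaluate the objective at each vertex of the feasible region:
  z(0, 0) = 0
  z(12, 0) = 60
  z(10, 6) = 74  ←
  z(0, 12.67) = 50.67
The maximum is at u = 10, v = 6.

(10, 6)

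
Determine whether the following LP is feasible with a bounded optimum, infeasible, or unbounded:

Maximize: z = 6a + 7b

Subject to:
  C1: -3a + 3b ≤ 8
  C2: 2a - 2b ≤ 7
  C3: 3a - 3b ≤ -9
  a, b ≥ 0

Infeasible (no feasible solution exists)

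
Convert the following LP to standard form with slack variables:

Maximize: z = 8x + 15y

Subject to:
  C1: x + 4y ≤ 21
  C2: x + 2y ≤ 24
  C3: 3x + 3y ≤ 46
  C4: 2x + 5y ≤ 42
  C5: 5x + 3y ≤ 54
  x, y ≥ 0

max z = 8x + 15y

s.t.
  x + 4y + s1 = 21
  x + 2y + s2 = 24
  3x + 3y + s3 = 46
  2x + 5y + s4 = 42
  5x + 3y + s5 = 54
  x, y, s1, s2, s3, s4, s5 ≥ 0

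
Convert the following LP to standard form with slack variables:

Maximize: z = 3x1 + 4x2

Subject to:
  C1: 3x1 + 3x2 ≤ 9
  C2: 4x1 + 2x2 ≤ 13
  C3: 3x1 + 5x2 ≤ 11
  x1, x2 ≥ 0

max z = 3x1 + 4x2

s.t.
  3x1 + 3x2 + s1 = 9
  4x1 + 2x2 + s2 = 13
  3x1 + 5x2 + s3 = 11
  x1, x2, s1, s2, s3 ≥ 0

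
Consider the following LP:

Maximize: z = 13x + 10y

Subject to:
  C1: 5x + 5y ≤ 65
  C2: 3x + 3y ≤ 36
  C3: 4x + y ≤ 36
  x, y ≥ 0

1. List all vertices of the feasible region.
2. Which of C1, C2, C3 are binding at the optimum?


1. (0, 0), (9, 0), (8, 4), (0, 12)
2. C2, C3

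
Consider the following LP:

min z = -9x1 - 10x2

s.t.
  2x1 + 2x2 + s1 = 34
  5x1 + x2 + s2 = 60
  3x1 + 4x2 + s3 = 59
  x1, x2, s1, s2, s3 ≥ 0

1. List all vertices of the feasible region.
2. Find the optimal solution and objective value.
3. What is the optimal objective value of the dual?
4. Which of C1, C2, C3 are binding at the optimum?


1. (0, 0), (12, 0), (10.75, 6.25), (9, 8), (0, 14.75)
2. x1 = 9, x2 = 8, z = -161
3. -161
4. C1, C3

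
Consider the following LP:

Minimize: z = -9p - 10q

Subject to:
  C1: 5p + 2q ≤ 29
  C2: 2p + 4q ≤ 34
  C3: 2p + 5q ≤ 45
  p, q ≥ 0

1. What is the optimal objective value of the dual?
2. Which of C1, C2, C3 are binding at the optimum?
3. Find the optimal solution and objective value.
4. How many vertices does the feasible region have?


1. -97
2. C1, C2
3. p = 3, q = 7, z = -97
4. 4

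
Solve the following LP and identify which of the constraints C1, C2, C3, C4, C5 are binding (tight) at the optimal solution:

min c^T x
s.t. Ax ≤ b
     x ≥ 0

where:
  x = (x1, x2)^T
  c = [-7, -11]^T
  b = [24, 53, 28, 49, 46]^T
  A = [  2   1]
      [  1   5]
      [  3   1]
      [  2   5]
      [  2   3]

At x1 = 7, x2 = 7, compute slack b - a·x for each constraint:
  C1: 24 − 21 = 3  (slack)
  C2: 53 − 42 = 11  (slack)
  C3: 28 − 28 = 0  (binding)
  C4: 49 − 49 = 0  (binding)
  C5: 46 − 35 = 11  (slack)

Optimal: x1 = 7, x2 = 7
Binding: C3, C4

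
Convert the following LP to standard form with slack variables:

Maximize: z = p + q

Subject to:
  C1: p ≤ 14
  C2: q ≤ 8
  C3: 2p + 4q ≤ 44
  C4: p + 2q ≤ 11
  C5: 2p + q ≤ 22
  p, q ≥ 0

max z = p + q

s.t.
  p + s1 = 14
  q + s2 = 8
  2p + 4q + s3 = 44
  p + 2q + s4 = 11
  2p + q + s5 = 22
  p, q, s1, s2, s3, s4, s5 ≥ 0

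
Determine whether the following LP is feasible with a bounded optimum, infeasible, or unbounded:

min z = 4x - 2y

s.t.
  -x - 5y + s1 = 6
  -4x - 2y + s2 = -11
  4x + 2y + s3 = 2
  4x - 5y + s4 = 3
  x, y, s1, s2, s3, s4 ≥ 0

Infeasible (no feasible solution exists)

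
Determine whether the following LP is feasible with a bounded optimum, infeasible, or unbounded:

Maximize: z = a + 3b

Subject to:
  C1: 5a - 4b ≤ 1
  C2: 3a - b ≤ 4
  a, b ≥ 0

Unbounded (objective can increase without bound)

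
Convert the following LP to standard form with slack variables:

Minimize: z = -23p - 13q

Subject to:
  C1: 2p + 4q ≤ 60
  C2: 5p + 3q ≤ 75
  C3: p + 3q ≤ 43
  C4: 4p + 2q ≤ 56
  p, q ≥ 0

min z = -23p - 13q

s.t.
  2p + 4q + s1 = 60
  5p + 3q + s2 = 75
  p + 3q + s3 = 43
  4p + 2q + s4 = 56
  p, q, s1, s2, s3, s4 ≥ 0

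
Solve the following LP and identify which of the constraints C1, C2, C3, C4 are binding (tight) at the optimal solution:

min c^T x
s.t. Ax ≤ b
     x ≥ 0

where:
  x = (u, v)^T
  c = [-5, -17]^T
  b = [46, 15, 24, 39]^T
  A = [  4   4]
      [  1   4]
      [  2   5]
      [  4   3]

At u = 7, v = 2, compute slack b - a·x for each constraint:
  C1: 46 − 36 = 10  (slack)
  C2: 15 − 15 = 0  (binding)
  C3: 24 − 24 = 0  (binding)
  C4: 39 − 34 = 5  (slack)

Optimal: u = 7, v = 2
Binding: C2, C3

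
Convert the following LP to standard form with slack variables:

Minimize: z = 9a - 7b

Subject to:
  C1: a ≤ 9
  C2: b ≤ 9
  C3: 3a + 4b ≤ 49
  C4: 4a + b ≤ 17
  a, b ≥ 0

min z = 9a - 7b

s.t.
  a + s1 = 9
  b + s2 = 9
  3a + 4b + s3 = 49
  4a + b + s4 = 17
  a, b, s1, s2, s3, s4 ≥ 0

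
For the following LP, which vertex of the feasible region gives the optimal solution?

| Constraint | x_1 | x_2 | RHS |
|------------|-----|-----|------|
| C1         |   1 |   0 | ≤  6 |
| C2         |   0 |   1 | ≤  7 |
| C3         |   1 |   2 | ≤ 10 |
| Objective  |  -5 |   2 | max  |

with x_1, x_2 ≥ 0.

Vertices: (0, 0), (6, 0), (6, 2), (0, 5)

Evaluate the objective at each vertex of the feasible region:
  z(0, 0) = 0
  z(6, 0) = -30
  z(6, 2) = -26
  z(0, 5) = 10  ←
The maximum is at x_1 = 0, x_2 = 5.

(0, 5)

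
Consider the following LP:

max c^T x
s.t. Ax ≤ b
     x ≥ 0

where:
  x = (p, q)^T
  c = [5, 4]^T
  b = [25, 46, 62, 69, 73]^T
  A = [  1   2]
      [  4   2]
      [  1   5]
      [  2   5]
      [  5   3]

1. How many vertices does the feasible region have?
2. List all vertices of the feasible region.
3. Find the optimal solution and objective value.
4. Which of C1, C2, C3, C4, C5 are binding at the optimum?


1. 5
2. (0, 0), (11.5, 0), (7, 9), (0.3333, 12.33), (0, 12.4)
3. p = 7, q = 9, z = 71
4. C1, C2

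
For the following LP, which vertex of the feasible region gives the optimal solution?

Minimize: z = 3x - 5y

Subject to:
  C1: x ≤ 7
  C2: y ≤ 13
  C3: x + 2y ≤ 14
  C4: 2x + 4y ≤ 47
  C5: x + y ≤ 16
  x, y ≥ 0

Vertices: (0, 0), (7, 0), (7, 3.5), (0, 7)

Evaluate the objective at each vertex of the feasible region:
  z(0, 0) = 0
  z(7, 0) = 21
  z(7, 3.5) = 3.5
  z(0, 7) = -35  ←
The minimum is at x = 0, y = 7.

(0, 7)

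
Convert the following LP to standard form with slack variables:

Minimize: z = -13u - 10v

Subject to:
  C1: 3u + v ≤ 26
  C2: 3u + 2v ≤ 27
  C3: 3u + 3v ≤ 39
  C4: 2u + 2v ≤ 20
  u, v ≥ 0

min z = -13u - 10v

s.t.
  3u + v + s1 = 26
  3u + 2v + s2 = 27
  3u + 3v + s3 = 39
  2u + 2v + s4 = 20
  u, v, s1, s2, s3, s4 ≥ 0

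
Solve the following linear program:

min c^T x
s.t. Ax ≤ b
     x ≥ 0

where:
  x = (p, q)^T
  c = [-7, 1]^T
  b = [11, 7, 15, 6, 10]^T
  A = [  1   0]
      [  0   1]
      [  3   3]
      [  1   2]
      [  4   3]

Evaluate the objective at each vertex of the feasible region:
  z(0, 0) = 0
  z(2.5, 0) = -17.5  ←
  z(0.4, 2.8) = 0
  z(0, 3) = 3
The minimum is at p = 2.5, q = 0.

p = 2.5, q = 0, z = -17.5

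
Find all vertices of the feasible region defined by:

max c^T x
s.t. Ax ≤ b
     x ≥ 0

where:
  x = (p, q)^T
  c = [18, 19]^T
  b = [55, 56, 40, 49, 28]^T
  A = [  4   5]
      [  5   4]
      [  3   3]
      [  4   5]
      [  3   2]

(0, 0), (9.333, 0), (6, 5), (0, 9.8)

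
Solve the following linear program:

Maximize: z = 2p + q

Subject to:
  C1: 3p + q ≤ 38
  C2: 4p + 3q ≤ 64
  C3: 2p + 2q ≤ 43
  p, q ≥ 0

Evaluate the objective at each vertex of the feasible region:
  z(0, 0) = 0
  z(12.67, 0) = 25.33
  z(10, 8) = 28  ←
  z(0, 21.33) = 21.33
The maximum is at p = 10, q = 8.

p = 10, q = 8, z = 28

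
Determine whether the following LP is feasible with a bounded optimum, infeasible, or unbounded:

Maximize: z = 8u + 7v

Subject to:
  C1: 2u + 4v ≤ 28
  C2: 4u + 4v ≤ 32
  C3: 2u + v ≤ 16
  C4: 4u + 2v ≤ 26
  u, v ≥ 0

Feasible with a bounded optimal solution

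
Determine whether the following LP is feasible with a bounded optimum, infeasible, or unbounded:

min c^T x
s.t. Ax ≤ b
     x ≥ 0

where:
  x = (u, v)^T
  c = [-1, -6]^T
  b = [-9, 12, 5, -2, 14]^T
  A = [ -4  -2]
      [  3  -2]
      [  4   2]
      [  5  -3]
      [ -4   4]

Infeasible (no feasible solution exists)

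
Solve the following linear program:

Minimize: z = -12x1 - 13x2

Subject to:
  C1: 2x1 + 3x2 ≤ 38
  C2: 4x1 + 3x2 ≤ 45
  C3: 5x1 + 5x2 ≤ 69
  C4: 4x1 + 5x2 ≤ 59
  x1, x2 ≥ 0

Evaluate the objective at each vertex of the feasible region:
  z(0, 0) = 0
  z(11.25, 0) = -135
  z(6, 7) = -163  ←
  z(0, 11.8) = -153.4
The minimum is at x1 = 6, x2 = 7.

x1 = 6, x2 = 7, z = -163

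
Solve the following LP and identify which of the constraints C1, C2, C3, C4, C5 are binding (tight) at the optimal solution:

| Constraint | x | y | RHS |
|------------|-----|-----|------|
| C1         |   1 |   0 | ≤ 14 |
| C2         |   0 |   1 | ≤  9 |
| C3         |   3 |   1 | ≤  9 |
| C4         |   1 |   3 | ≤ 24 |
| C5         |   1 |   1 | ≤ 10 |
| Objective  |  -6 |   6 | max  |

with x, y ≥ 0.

At x = 0, y = 8, compute slack b - a·x for each constraint:
  C1: 14 − 0 = 14  (slack)
  C2: 9 − 8 = 1  (slack)
  C3: 9 − 8 = 1  (slack)
  C4: 24 − 24 = 0  (binding)
  C5: 10 − 8 = 2  (slack)

Optimal: x = 0, y = 8
Binding: C4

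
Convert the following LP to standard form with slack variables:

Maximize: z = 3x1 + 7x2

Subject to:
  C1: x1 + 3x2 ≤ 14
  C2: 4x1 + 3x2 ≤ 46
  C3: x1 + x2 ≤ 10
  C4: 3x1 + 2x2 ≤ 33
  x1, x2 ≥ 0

max z = 3x1 + 7x2

s.t.
  x1 + 3x2 + s1 = 14
  4x1 + 3x2 + s2 = 46
  x1 + x2 + s3 = 10
  3x1 + 2x2 + s4 = 33
  x1, x2, s1, s2, s3, s4 ≥ 0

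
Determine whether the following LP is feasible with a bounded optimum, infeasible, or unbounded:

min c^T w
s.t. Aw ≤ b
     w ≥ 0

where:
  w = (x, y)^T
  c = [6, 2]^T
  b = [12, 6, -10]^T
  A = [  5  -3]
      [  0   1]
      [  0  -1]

Infeasible (no feasible solution exists)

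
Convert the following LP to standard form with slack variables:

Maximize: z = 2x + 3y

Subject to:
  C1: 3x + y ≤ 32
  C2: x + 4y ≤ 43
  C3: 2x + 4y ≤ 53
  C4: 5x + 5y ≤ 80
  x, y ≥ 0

max z = 2x + 3y

s.t.
  3x + y + s1 = 32
  x + 4y + s2 = 43
  2x + 4y + s3 = 53
  5x + 5y + s4 = 80
  x, y, s1, s2, s3, s4 ≥ 0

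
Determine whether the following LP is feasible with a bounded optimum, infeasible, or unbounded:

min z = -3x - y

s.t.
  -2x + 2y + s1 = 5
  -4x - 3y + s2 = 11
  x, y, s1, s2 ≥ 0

Unbounded (objective can decrease without bound)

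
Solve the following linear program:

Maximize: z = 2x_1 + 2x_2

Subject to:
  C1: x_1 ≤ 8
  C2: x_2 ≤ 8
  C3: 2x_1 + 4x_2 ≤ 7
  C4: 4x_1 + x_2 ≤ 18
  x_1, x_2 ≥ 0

Evaluate the objective at each vertex of the feasible region:
  z(0, 0) = 0
  z(3.5, 0) = 7  ←
  z(0, 1.75) = 3.5
The maximum is at x_1 = 3.5, x_2 = 0.

x_1 = 3.5, x_2 = 0, z = 7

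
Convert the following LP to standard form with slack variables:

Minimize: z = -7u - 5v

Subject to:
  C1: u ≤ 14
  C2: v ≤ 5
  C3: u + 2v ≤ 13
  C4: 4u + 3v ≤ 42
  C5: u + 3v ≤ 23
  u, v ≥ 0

min z = -7u - 5v

s.t.
  u + s1 = 14
  v + s2 = 5
  u + 2v + s3 = 13
  4u + 3v + s4 = 42
  u + 3v + s5 = 23
  u, v, s1, s2, s3, s4, s5 ≥ 0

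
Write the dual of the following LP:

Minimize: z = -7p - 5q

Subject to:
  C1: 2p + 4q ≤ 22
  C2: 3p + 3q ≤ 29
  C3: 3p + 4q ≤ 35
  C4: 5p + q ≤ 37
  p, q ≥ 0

Primal min cᵀx s.t. Ax ≤ b, x ≥ 0  →  Dual max −bᵀy s.t. Aᵀy ≥ −c, y ≥ 0.

Maximize: z = -22y1 - 29y2 - 35y3 - 37y4

Subject to:
  2y1 + 3y2 + 3y3 + 5y4 ≥ 7
  4y1 + 3y2 + 4y3 + y4 ≥ 5
  y1, y2, y3, y4 ≥ 0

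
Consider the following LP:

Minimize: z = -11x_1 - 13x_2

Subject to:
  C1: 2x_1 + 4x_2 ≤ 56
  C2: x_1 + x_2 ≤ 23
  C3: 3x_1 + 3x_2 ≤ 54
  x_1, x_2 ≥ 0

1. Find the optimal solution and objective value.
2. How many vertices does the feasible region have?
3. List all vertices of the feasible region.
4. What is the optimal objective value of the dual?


1. x_1 = 8, x_2 = 10, z = -218
2. 4
3. (0, 0), (18, 0), (8, 10), (0, 14)
4. -218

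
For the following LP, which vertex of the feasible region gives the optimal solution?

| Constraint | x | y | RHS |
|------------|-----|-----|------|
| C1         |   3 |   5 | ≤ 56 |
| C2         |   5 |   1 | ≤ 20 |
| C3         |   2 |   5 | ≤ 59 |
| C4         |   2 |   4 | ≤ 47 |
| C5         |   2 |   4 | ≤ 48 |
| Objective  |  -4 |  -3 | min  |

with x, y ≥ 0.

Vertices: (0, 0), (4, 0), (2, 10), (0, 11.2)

Evaluate the objective at each vertex of the feasible region:
  z(0, 0) = 0
  z(4, 0) = -16
  z(2, 10) = -38  ←
  z(0, 11.2) = -33.6
The minimum is at x = 2, y = 10.

(2, 10)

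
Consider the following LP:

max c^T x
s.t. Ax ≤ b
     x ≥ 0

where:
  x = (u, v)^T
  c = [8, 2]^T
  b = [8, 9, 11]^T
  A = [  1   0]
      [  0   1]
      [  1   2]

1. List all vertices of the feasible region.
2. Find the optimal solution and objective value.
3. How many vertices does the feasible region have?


1. (0, 0), (8, 0), (8, 1.5), (0, 5.5)
2. u = 8, v = 1.5, z = 67
3. 4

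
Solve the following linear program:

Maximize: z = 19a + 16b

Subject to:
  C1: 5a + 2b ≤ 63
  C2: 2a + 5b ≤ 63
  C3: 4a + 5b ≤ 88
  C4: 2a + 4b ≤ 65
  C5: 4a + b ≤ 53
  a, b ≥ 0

Evaluate the objective at each vertex of the feasible region:
  z(0, 0) = 0
  z(12.6, 0) = 239.4
  z(9, 9) = 315  ←
  z(0, 12.6) = 201.6
The maximum is at a = 9, b = 9.

a = 9, b = 9, z = 315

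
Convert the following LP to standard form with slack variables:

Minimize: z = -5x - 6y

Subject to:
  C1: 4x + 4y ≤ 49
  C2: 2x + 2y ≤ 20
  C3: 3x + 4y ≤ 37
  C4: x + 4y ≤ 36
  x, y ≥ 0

min z = -5x - 6y

s.t.
  4x + 4y + s1 = 49
  2x + 2y + s2 = 20
  3x + 4y + s3 = 37
  x + 4y + s4 = 36
  x, y, s1, s2, s3, s4 ≥ 0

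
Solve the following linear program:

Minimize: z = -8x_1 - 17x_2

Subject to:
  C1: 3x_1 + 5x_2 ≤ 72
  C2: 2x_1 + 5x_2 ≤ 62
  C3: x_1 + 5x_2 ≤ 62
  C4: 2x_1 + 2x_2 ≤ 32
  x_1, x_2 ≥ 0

Evaluate the objective at each vertex of the feasible region:
  z(0, 0) = 0
  z(16, 0) = -128
  z(6, 10) = -218  ←
  z(0, 12.4) = -210.8
The minimum is at x_1 = 6, x_2 = 10.

x_1 = 6, x_2 = 10, z = -218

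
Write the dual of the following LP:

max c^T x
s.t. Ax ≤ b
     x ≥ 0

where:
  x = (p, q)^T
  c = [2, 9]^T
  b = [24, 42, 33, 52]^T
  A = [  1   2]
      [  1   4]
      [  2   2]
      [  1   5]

Primal max cᵀx s.t. Ax ≤ b, x ≥ 0  →  Dual min bᵀy s.t. Aᵀy ≥ c, y ≥ 0.

Minimize: z = 24y1 + 42y2 + 33y3 + 52y4

Subject to:
  y1 + y2 + 2y3 + y4 ≥ 2
  2y1 + 4y2 + 2y3 + 5y4 ≥ 9
  y1, y2, y3, y4 ≥ 0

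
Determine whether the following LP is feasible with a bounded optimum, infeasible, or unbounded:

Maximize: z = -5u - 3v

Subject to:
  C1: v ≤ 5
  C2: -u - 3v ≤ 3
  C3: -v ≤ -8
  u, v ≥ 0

Infeasible (no feasible solution exists)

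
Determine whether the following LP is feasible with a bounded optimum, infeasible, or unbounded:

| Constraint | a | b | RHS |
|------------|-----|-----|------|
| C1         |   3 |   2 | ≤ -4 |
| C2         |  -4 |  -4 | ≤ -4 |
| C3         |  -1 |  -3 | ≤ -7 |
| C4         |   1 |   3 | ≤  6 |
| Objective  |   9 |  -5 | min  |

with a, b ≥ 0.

Infeasible (no feasible solution exists)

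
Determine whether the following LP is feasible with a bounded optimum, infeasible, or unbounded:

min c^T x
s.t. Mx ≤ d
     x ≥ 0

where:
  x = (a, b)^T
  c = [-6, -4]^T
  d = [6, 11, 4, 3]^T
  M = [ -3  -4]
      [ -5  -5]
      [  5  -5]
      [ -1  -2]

Unbounded (objective can decrease without bound)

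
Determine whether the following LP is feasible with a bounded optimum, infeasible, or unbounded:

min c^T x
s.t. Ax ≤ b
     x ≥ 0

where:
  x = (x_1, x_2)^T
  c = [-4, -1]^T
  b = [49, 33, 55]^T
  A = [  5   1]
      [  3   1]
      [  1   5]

Feasible with a bounded optimal solution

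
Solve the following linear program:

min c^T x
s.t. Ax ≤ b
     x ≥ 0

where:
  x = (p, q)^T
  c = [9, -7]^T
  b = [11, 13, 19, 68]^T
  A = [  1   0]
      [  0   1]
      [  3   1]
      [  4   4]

Evaluate the objective at each vertex of the feasible region:
  z(0, 0) = 0
  z(6.333, 0) = 57
  z(2, 13) = -73
  z(0, 13) = -91  ←
The minimum is at p = 0, q = 13.

p = 0, q = 13, z = -91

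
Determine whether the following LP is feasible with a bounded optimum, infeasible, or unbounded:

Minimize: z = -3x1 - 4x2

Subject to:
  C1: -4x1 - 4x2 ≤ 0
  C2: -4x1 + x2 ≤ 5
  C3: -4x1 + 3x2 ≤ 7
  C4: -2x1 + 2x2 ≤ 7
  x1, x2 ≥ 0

Unbounded (objective can decrease without bound)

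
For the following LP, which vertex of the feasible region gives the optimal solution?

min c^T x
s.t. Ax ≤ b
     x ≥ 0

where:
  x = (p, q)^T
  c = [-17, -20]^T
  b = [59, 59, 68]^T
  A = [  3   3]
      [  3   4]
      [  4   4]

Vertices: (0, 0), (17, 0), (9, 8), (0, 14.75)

Evaluate the objective at each vertex of the feasible region:
  z(0, 0) = 0
  z(17, 0) = -289
  z(9, 8) = -313  ←
  z(0, 14.75) = -295
The minimum is at p = 9, q = 8.

(9, 8)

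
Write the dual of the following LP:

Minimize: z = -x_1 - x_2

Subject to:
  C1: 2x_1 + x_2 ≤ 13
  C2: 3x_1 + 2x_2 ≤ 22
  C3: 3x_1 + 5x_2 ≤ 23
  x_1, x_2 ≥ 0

Primal min cᵀx s.t. Ax ≤ b, x ≥ 0  →  Dual max −bᵀy s.t. Aᵀy ≥ −c, y ≥ 0.

Maximize: z = -13y1 - 22y2 - 23y3

Subject to:
  2y1 + 3y2 + 3y3 ≥ 1
  y1 + 2y2 + 5y3 ≥ 1
  y1, y2, y3 ≥ 0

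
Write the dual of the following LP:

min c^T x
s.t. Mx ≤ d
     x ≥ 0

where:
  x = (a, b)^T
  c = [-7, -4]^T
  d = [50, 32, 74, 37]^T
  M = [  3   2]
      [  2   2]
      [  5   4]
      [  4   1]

Primal min cᵀx s.t. Ax ≤ b, x ≥ 0  →  Dual max −bᵀy s.t. Aᵀy ≥ −c, y ≥ 0.

Maximize: z = -50y1 - 32y2 - 74y3 - 37y4

Subject to:
  3y1 + 2y2 + 5y3 + 4y4 ≥ 7
  2y1 + 2y2 + 4y3 + y4 ≥ 4
  y1, y2, y3, y4 ≥ 0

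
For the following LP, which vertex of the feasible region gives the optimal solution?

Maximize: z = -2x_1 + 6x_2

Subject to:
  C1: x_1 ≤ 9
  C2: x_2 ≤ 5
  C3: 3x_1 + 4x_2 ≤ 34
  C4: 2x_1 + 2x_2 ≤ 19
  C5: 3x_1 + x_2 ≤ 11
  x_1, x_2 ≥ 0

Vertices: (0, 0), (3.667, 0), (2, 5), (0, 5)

Evaluate the objective at each vertex of the feasible region:
  z(0, 0) = 0
  z(3.667, 0) = -7.333
  z(2, 5) = 26
  z(0, 5) = 30  ←
The maximum is at x_1 = 0, x_2 = 5.

(0, 5)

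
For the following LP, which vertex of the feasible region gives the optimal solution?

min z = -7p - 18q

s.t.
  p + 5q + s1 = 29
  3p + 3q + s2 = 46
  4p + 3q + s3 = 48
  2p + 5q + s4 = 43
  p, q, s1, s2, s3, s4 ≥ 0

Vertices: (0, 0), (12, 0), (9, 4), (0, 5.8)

Evaluate the objective at each vertex of the feasible region:
  z(0, 0) = 0
  z(12, 0) = -84
  z(9, 4) = -135  ←
  z(0, 5.8) = -104.4
The minimum is at p = 9, q = 4.

(9, 4)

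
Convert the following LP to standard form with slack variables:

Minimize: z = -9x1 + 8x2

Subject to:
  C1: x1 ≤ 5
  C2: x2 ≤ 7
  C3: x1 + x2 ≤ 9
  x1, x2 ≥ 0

min z = -9x1 + 8x2

s.t.
  x1 + s1 = 5
  x2 + s2 = 7
  x1 + x2 + s3 = 9
  x1, x2, s1, s2, s3 ≥ 0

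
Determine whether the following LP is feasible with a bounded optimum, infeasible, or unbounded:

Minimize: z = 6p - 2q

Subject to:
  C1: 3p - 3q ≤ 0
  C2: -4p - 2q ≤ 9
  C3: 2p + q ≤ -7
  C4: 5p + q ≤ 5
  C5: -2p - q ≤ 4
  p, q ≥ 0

Infeasible (no feasible solution exists)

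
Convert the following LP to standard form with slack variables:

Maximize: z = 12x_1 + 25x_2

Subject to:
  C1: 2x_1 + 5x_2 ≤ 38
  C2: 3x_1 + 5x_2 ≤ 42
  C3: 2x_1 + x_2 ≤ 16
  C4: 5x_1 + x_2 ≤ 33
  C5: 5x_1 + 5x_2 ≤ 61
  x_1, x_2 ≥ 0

max z = 12x_1 + 25x_2

s.t.
  2x_1 + 5x_2 + s1 = 38
  3x_1 + 5x_2 + s2 = 42
  2x_1 + x_2 + s3 = 16
  5x_1 + x_2 + s4 = 33
  5x_1 + 5x_2 + s5 = 61
  x_1, x_2, s1, s2, s3, s4, s5 ≥ 0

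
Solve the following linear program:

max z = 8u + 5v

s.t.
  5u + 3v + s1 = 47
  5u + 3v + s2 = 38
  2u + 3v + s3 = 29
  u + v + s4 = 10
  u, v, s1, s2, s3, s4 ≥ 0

Evaluate the objective at each vertex of the feasible region:
  z(0, 0) = 0
  z(7.6, 0) = 60.8
  z(4, 6) = 62  ←
  z(1, 9) = 53
  z(0, 9.667) = 48.33
The maximum is at u = 4, v = 6.

u = 4, v = 6, z = 62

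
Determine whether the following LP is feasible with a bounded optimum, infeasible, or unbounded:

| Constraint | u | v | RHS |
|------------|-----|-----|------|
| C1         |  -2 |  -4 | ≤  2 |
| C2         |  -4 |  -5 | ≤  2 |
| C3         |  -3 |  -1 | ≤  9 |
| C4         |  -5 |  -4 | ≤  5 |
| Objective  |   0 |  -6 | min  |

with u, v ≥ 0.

Unbounded (objective can decrease without bound)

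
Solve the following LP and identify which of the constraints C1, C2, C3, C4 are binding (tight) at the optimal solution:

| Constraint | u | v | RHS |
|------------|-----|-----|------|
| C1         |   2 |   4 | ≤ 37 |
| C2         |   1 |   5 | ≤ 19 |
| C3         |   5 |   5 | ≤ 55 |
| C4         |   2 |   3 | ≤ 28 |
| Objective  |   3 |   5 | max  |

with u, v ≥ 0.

At u = 9, v = 2, compute slack b - a·x for each constraint:
  C1: 37 − 26 = 11  (slack)
  C2: 19 − 19 = 0  (binding)
  C3: 55 − 55 = 0  (binding)
  C4: 28 − 24 = 4  (slack)

Optimal: u = 9, v = 2
Binding: C2, C3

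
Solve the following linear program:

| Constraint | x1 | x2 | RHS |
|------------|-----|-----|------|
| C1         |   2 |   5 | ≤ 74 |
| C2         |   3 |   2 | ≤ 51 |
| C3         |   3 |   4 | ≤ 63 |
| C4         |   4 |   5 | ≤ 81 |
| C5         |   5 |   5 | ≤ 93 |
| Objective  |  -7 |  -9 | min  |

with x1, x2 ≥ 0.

Evaluate the objective at each vertex of the feasible region:
  z(0, 0) = 0
  z(17, 0) = -119
  z(13.8, 4.8) = -139.8
  z(12, 6.6) = -143.4
  z(9, 9) = -144  ←
  z(2.714, 13.71) = -142.4
  z(0, 14.8) = -133.2
The minimum is at x1 = 9, x2 = 9.

x1 = 9, x2 = 9, z = -144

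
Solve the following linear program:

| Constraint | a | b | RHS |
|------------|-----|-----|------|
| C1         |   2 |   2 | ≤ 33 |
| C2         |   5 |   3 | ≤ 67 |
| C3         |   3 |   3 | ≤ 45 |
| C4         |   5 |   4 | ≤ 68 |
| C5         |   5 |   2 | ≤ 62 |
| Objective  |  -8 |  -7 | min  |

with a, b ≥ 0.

Evaluate the objective at each vertex of the feasible region:
  z(0, 0) = 0
  z(12.4, 0) = -99.2
  z(11.2, 3) = -110.6
  z(8, 7) = -113  ←
  z(0, 15) = -105
The minimum is at a = 8, b = 7.

a = 8, b = 7, z = -113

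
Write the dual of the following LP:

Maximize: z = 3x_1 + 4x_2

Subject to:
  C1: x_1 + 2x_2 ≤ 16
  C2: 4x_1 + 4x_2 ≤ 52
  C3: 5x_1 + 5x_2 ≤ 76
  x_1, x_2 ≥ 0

Primal max cᵀx s.t. Ax ≤ b, x ≥ 0  →  Dual min bᵀy s.t. Aᵀy ≥ c, y ≥ 0.

Minimize: z = 16y1 + 52y2 + 76y3

Subject to:
  y1 + 4y2 + 5y3 ≥ 3
  2y1 + 4y2 + 5y3 ≥ 4
  y1, y2, y3 ≥ 0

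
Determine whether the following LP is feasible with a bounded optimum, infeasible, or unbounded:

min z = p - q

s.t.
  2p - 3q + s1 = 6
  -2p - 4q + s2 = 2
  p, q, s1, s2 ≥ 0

Unbounded (objective can decrease without bound)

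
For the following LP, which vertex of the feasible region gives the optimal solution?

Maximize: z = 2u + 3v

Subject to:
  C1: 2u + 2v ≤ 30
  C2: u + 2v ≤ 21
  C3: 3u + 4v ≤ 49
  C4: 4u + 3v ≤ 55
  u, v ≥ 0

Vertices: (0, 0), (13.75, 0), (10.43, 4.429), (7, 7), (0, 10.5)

Evaluate the objective at each vertex of the feasible region:
  z(0, 0) = 0
  z(13.75, 0) = 27.5
  z(10.43, 4.429) = 34.14
  z(7, 7) = 35  ←
  z(0, 10.5) = 31.5
The maximum is at u = 7, v = 7.

(7, 7)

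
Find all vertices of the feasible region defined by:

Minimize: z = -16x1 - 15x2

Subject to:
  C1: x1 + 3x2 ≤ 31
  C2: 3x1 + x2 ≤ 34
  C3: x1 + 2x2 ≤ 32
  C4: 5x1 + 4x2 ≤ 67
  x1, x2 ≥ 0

(0, 0), (11.33, 0), (9.857, 4.429), (7, 8), (0, 10.33)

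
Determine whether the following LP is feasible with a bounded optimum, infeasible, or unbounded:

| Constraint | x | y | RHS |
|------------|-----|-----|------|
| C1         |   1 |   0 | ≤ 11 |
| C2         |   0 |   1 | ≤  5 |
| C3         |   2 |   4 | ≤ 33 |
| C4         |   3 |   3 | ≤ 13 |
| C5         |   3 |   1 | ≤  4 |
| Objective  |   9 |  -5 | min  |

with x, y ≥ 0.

Feasible with a bounded optimal solution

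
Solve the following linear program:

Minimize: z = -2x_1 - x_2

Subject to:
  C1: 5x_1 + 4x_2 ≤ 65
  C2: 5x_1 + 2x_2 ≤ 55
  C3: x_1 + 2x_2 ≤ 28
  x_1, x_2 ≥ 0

Evaluate the objective at each vertex of the feasible region:
  z(0, 0) = 0
  z(11, 0) = -22
  z(9, 5) = -23  ←
  z(3, 12.5) = -18.5
  z(0, 14) = -14
The minimum is at x_1 = 9, x_2 = 5.

x_1 = 9, x_2 = 5, z = -23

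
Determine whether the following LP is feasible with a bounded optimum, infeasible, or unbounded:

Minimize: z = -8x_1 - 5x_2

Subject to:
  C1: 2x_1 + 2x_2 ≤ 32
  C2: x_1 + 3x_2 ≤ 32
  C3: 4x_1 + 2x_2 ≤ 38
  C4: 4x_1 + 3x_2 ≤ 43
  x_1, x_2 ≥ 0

Feasible with a bounded optimal solution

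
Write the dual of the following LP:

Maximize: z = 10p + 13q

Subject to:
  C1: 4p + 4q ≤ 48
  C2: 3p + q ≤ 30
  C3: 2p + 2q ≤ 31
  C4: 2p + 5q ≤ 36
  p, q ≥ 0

Primal max cᵀx s.t. Ax ≤ b, x ≥ 0  →  Dual min bᵀy s.t. Aᵀy ≥ c, y ≥ 0.

Minimize: z = 48y1 + 30y2 + 31y3 + 36y4

Subject to:
  4y1 + 3y2 + 2y3 + 2y4 ≥ 10
  4y1 + y2 + 2y3 + 5y4 ≥ 13
  y1, y2, y3, y4 ≥ 0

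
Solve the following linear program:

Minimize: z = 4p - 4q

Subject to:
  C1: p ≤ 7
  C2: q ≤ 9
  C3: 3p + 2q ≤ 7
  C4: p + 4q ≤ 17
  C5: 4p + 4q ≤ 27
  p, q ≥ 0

Evaluate the objective at each vertex of the feasible region:
  z(0, 0) = 0
  z(2.333, 0) = 9.333
  z(0, 3.5) = -14  ←
The minimum is at p = 0, q = 3.5.

p = 0, q = 3.5, z = -14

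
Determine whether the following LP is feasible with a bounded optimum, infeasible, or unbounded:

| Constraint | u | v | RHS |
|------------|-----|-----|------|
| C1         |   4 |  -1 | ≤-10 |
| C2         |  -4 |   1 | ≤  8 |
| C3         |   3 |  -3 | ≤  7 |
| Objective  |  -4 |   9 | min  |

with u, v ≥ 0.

Infeasible (no feasible solution exists)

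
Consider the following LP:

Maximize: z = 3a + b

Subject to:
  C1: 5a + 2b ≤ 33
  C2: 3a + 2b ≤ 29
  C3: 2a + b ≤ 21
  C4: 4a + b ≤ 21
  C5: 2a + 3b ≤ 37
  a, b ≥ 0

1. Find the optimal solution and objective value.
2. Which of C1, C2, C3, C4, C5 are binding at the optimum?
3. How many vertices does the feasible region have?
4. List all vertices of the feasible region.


1. a = 3, b = 9, z = 18
2. C1, C4
3. 5
4. (0, 0), (5.25, 0), (3, 9), (2.273, 10.82), (0, 12.33)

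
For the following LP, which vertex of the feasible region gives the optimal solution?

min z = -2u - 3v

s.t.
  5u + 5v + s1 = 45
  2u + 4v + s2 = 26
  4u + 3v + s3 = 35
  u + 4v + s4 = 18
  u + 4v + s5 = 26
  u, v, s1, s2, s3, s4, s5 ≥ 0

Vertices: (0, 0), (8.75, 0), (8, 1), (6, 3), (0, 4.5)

Evaluate the objective at each vertex of the feasible region:
  z(0, 0) = 0
  z(8.75, 0) = -17.5
  z(8, 1) = -19
  z(6, 3) = -21  ←
  z(0, 4.5) = -13.5
The minimum is at u = 6, v = 3.

(6, 3)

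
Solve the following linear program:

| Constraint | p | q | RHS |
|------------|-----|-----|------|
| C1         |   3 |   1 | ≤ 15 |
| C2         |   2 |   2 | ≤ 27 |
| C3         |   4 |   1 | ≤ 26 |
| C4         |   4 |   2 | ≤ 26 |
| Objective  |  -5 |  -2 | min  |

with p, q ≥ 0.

Evaluate the objective at each vertex of the feasible region:
  z(0, 0) = 0
  z(5, 0) = -25
  z(2, 9) = -28  ←
  z(0, 13) = -26
The minimum is at p = 2, q = 9.

p = 2, q = 9, z = -28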